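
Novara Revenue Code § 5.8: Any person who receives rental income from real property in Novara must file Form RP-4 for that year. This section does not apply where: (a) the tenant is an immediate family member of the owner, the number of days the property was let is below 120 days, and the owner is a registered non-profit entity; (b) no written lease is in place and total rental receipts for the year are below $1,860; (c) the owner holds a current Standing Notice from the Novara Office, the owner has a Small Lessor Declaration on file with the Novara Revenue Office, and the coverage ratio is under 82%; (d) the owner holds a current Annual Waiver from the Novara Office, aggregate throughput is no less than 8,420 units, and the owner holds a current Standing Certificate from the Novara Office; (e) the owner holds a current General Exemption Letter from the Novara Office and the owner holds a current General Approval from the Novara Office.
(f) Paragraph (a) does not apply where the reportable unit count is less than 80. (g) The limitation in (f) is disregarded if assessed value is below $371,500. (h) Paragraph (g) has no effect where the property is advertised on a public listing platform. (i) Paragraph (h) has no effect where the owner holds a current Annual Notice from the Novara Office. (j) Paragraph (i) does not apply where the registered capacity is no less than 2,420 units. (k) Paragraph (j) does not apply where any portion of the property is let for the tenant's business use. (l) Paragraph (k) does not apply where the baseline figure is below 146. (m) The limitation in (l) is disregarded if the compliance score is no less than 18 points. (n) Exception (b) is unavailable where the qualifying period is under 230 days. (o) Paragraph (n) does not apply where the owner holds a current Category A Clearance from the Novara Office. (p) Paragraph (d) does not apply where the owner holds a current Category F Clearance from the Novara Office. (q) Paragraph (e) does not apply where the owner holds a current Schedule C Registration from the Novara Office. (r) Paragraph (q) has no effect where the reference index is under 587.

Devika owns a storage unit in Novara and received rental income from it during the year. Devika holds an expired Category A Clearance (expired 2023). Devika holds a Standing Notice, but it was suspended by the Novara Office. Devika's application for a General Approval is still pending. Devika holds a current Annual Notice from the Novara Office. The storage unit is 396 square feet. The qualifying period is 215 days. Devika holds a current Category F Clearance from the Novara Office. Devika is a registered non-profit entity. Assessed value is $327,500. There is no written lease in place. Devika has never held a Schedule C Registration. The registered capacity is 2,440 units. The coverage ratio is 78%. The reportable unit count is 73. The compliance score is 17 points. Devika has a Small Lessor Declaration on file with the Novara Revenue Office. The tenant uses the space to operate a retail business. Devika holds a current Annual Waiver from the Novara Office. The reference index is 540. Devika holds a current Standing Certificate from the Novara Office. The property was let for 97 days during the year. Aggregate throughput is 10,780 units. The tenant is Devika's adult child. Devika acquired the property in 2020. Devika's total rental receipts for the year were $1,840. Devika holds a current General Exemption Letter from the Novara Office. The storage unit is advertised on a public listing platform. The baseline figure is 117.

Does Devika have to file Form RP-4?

All of (a)'s requirements are met (the tenant is an immediate family member; the number of days the property was let is 97 days, below the 120 days limit; Devika is a registered non-profit). But applying paragraphs (f)–(m): (f) operates — the reportable unit count is 73, less than the 80 limit. (g) would limit (f) — assessed value is $327,500, below the $371,500 limit — but (h) sets (g) aside: (h) is engaged — the property is publicly advertised. (i) would limit (h) — a current Annual Notice is held — but (j) sets (i) aside: (j) operates against (i): the registered capacity is 2,440 units, meeting the 2,420 units threshold. (k) would limit (j) — the space is let for business use — but (l) sets (k) aside: (l) is triggered — the baseline figure is 117, below the 146 limit. (m) is not engaged (the compliance score is 17 points, short of 18 points), so (l) stands. (a) is therefore removed.
Exception (b)'s conditions are all satisfied: there is no written lease; total rental receipts for the year are $1,840, below the $1,860 limit. But applying paragraphs (n)–(o): (n) is triggered — the qualifying period is 215 days, under the 230 days limit. (o) is not triggered (the Category A Clearance is not current), so (n) stands. (b) is therefore removed.
Exception (c) requires that the owner holds a current Standing Notice from the Novara Office; but no current Standing Notice is held, so (c) is unavailable.
All of (d)'s requirements are met (a current Annual Waiver is held; aggregate throughput is 10,780 units, meeting the 8,420 units threshold; a current Standing Certificate is held). However, paragraph (p) must be considered: (p) operates against (d): a current Category F Clearance is held. Exception (d) does not apply.
Exception (e) fails — the General Approval is not current.
No exception is made out. Devika falls within the general rule.

Yes — Devika must file Form RP-4.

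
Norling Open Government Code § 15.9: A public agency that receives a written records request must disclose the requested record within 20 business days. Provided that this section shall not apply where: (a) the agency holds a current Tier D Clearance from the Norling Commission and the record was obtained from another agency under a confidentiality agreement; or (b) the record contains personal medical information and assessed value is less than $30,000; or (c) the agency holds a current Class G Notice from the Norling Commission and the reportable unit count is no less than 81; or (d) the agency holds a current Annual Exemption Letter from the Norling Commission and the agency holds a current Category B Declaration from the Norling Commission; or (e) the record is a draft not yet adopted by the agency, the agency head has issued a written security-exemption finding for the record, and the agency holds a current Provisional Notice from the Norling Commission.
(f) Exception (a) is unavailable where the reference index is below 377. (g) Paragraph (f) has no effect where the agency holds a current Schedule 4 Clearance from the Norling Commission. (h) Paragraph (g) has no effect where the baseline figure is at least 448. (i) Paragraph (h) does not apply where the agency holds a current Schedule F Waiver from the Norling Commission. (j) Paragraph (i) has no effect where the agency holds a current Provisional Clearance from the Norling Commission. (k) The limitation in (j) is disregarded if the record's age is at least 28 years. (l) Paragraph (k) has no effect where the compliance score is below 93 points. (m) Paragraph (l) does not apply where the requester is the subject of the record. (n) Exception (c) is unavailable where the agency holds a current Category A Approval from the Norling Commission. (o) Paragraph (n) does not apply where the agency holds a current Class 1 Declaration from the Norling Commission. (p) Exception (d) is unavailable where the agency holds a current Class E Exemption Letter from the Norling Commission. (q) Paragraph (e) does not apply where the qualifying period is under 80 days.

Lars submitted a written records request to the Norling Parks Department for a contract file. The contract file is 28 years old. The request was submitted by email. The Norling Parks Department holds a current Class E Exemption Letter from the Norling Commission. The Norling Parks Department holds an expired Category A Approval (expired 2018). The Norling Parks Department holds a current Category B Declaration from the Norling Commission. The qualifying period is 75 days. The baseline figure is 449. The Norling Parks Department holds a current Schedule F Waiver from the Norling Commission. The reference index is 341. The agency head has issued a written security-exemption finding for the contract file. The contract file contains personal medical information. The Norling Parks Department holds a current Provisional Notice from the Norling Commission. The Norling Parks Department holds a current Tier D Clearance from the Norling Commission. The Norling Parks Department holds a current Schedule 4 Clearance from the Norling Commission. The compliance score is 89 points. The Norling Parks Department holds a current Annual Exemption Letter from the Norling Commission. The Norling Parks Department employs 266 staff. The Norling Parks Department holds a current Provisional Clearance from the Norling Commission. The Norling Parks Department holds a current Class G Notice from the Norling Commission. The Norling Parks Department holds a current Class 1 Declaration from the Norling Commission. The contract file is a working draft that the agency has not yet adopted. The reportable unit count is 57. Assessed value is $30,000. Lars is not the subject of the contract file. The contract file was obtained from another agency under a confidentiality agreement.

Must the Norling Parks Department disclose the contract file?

Exception (a) is satisfied on its face — a current Tier D Clearance is held; the contract file was obtained under a confidentiality agreement. But applying paragraphs (f)–(m): (f) applies — the reference index is 341, below the 377 limit. (g) is engaged (a current Schedule 4 Clearance is held), but is overridden by (h): (h) operates — the baseline figure is 449, meeting the 448 threshold. (i) applies (a current Schedule F Waiver is held), but is displaced by (j): (j) applies — a current Provisional Clearance is held. (k) is engaged (the record's age is 28 years, meeting the 28 years threshold), but is displaced by (l): (l) operates against (k): the compliance score is 89 points, below the 93 points limit. (m) does not operate here (Lars is not the subject of the contract file), so (l) stands. (a) is therefore removed.
Exception (b) does not apply: assessed value is $30,000, not less than $30,000.
Exception (c) fails — the reportable unit count is 57, short of 81.
Exception (d): a current Annual Exemption Letter is held; a current Category B Declaration is held — every condition holds. However, paragraph (p) must be considered: (p) operates against (d): a current Class E Exemption Letter is held. Exception (d) does not apply.
All of (e)'s requirements are met (the contract file is an unadopted draft; a written security-exemption finding has been issued; a current Provisional Notice is held). However, paragraph (q) must be considered: (q) is engaged — the qualifying period is 75 days, under the 80 days limit. Exception (e) does not apply.
Every exception is unavailable, so the rule governs.

Yes — the Norling Parks Department must disclose the contract file.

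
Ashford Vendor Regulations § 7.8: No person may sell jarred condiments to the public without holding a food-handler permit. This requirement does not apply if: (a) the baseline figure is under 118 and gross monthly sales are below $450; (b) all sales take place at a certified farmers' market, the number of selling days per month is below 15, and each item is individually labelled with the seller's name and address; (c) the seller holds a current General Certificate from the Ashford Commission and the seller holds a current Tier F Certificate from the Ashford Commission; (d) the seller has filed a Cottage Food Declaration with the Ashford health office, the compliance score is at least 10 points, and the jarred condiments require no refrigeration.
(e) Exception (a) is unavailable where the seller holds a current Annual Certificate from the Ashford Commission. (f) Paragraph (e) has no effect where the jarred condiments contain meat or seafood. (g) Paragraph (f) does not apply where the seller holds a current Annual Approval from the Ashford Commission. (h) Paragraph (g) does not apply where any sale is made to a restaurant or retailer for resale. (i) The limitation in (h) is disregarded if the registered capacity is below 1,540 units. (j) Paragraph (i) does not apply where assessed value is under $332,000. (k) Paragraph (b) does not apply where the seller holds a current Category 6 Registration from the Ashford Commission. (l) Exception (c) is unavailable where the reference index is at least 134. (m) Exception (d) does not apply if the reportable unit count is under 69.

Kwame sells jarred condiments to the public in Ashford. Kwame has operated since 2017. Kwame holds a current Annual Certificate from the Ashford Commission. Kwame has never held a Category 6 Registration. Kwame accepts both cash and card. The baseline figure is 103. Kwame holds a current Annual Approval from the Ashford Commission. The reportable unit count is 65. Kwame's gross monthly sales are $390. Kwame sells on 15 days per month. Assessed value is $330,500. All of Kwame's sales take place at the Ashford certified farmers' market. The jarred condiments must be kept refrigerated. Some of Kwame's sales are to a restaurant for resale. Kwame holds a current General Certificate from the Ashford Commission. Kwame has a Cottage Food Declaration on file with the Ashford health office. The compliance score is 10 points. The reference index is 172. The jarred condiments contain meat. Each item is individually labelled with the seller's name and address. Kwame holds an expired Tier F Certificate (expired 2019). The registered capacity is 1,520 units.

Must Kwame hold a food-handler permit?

No — exception (a) applies; Kwame is not required to hold a food-handler permit.

All of (a)'s requirements are met (the baseline figure is 103, under the 118 limit; gross monthly sales are $390, below the $450 limit). Applying paragraphs (e)–(j): (e) is triggered (a current Annual Certificate is held), but is set aside by (f): (f) is engaged — the jarred condiments contain meat. (g) applies (a current Annual Approval is held), but yields to (h): (h) is triggered — some sales are to a restaurant for resale. (i) is engaged (the registered capacity is 1,520 units, below the 1,540 units limit), but yields to (j): (j) operates against (i): assessed value is $330,500, under the $332,000 limit. Exception (a) stands.
Exception (b) does not apply: the number of selling days per month is 15, not below 15.
Exception (c) requires that the seller holds a current Tier F Certificate from the Ashford Commission; but no current Tier F Certificate is held, so (c) is unavailable.
Exception (d) fails — the jarred condiments require refrigeration.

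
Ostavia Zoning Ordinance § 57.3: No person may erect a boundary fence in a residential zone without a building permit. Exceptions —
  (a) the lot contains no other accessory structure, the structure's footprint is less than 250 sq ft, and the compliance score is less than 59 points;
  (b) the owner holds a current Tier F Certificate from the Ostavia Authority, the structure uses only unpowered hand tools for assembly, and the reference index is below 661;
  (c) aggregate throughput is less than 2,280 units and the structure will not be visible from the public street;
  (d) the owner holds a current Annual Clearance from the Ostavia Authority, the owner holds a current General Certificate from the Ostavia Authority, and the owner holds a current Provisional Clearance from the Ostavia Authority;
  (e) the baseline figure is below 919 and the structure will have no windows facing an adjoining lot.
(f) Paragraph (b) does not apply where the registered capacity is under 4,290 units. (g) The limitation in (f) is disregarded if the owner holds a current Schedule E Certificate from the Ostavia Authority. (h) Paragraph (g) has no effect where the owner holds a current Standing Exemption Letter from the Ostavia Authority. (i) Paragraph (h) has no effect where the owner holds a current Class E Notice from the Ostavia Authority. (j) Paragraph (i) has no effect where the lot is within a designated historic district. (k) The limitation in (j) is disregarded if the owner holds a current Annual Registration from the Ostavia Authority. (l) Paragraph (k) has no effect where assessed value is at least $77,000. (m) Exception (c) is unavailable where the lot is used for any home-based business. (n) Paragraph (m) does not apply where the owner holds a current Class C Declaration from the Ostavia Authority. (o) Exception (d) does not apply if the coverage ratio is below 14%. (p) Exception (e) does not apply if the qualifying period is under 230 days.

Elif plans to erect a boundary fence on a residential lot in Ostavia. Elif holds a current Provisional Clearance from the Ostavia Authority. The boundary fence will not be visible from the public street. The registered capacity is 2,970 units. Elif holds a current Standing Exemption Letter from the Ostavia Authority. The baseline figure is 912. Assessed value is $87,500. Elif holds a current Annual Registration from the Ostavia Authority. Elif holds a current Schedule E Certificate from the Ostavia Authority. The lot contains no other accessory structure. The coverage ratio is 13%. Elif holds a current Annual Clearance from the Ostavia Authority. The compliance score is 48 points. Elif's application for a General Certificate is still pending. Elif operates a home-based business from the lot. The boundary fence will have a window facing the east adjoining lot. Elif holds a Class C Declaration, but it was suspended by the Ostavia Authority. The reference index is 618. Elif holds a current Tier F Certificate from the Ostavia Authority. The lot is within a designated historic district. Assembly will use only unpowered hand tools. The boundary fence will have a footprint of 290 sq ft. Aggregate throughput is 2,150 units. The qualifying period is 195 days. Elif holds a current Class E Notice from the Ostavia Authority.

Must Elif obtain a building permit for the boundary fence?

Yes — Elif must obtain a building permit.

Exception (a) requires that the structure's footprint is less than 250 sq ft; but the structure's footprint is 290 sq ft, not less than 250 sq ft, so (a) is unavailable.
All of (b)'s requirements are met (a current Tier F Certificate is held; assembly uses only hand tools; the reference index is 618, below the 661 limit). However, paragraphs (f)–(l) must be considered: (f) applies — the registered capacity is 2,970 units, under the 4,290 units limit. (g) is triggered (a current Schedule E Certificate is held), but yields to (h): (h) operates against (g): a current Standing Exemption Letter is held. (i) would limit (h) — a current Class E Notice is held — but (j) sets (i) aside: (j) is engaged — the lot is in a historic district. (k) would limit (j) — a current Annual Registration is held — but (l) sets (k) aside: (l) applies — assessed value is $87,500, meeting the $77,000 threshold. (b) is therefore removed.
Exception (c): aggregate throughput is 2,150 units, less than the 2,280 units limit; the structure will not be visible from the street — every condition holds. But: (m) operates against (c): a home-based business operates on the lot. (n) is not triggered (the Class C Declaration is not current), so (m) stands. Exception (c) does not apply.
Exception (d) does not apply: the General Certificate is not current.
Exception (e) fails — a window faces an adjoining lot.
No exception displaces § 57.3.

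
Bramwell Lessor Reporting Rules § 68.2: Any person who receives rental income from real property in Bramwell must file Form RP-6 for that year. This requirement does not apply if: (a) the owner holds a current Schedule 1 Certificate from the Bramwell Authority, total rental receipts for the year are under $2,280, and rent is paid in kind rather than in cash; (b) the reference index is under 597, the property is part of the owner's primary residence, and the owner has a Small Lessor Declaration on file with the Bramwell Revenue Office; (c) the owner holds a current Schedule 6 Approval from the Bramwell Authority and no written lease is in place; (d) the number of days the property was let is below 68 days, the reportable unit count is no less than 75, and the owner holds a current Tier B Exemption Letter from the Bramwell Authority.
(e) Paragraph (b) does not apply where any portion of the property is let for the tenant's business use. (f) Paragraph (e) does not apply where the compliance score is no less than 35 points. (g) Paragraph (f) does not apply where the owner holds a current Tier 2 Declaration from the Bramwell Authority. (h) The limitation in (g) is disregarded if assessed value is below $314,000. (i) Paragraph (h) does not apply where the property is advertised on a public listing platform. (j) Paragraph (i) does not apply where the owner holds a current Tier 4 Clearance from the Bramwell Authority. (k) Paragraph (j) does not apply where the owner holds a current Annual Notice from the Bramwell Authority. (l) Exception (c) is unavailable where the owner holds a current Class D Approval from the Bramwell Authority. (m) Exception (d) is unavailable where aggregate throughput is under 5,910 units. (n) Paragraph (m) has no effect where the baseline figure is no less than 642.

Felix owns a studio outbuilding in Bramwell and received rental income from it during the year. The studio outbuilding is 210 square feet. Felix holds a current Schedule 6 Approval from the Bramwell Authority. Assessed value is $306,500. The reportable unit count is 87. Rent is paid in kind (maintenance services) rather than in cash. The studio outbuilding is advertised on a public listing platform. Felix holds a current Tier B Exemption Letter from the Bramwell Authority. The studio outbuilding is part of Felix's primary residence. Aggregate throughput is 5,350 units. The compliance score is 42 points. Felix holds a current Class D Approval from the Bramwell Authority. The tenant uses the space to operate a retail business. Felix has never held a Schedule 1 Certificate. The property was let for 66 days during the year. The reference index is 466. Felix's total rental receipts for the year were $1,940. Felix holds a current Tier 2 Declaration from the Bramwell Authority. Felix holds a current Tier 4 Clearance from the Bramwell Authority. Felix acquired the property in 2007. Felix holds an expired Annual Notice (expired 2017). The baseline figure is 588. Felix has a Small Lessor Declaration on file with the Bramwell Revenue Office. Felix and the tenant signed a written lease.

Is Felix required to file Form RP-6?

No — exception (b) applies; Felix is not required to file Form RP-6.

Exception (a) requires that the owner holds a current Schedule 1 Certificate from the Bramwell Authority; but there is no Schedule 1 Certificate in force, so (a) is unavailable.
All of (b)'s requirements are met (the reference index is 466, under the 597 limit; the studio outbuilding is part of the primary residence; a Small Lessor Declaration is on file). Applying paragraphs (e)–(k): (e) is triggered (the space is let for business use), but is overridden by (f): (f) operates against (e): the compliance score is 42 points, meeting the 35 points threshold. (g) applies (a current Tier 2 Declaration is held), but is overridden by (h): (h) operates against (g): assessed value is $306,500, below the $314,000 limit. (i) applies (the property is publicly advertised), but is set aside by (j): (j) operates against (i): a current Tier 4 Clearance is held. (k) is not triggered (the Annual Notice is not current), so (j) stands. So (b) applies.
Exception (c) requires that no written lease is in place; but a written lease is in place, so (c) is unavailable.
Exception (d) is satisfied on its face — the number of days the property was let is 66 days, below the 68 days limit; the reportable unit count is 87, meeting the 75 threshold; a current Tier B Exemption Letter is held. Turning to paragraphs (m)–(n): (m) operates against (d): aggregate throughput is 5,350 units, under the 5,910 units limit. (n) does not operate here (the baseline figure is 588, short of 642), so (m) stands. (d) is therefore removed.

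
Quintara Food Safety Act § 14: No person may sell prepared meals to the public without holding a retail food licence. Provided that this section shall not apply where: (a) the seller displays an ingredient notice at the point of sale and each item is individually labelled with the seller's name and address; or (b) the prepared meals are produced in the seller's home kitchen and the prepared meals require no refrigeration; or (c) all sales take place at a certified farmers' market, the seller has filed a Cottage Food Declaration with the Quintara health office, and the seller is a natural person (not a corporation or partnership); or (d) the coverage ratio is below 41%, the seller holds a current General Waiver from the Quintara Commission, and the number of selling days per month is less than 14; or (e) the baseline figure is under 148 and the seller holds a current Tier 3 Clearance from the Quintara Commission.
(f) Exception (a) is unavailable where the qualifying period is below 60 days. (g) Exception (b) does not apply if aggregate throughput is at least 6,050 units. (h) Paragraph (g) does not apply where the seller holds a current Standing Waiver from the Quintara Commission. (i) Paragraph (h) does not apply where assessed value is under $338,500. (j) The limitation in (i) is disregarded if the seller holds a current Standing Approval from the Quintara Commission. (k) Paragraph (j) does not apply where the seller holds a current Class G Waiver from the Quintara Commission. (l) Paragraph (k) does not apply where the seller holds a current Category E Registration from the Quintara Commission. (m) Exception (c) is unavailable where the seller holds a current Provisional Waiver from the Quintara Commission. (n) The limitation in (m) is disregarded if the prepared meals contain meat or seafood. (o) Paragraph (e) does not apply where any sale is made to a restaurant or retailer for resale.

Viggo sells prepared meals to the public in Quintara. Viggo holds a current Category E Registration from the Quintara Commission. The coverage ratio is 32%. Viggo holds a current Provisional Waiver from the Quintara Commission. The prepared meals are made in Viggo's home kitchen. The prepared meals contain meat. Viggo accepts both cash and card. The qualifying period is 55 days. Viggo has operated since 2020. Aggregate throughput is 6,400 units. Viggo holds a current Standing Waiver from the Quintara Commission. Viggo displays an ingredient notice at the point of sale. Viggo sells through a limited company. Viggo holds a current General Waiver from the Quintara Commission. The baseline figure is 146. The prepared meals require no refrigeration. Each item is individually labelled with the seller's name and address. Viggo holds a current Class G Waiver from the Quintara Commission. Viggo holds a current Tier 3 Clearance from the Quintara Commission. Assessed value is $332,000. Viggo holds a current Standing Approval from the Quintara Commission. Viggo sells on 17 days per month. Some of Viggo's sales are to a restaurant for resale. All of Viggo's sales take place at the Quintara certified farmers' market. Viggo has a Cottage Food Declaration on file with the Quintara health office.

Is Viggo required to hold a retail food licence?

All of (a)'s requirements are met (an ingredient notice is displayed; items are individually labelled). However, paragraph (f) must be considered: (f) operates against (a): the qualifying period is 55 days, below the 60 days limit. Exception (a) does not apply.
Exception (b)'s conditions are all satisfied: the prepared meals are home-kitchen produced; the prepared meals are shelf-stable. Applying paragraphs (g)–(l): (g) would limit (b) — aggregate throughput is 6,400 units, meeting the 6,050 units threshold — but (h) sets (g) aside: (h) operates against (g): a current Standing Waiver is held. (i) is triggered (assessed value is $332,000, under the $338,500 limit), but is itself disapplied by (j): (j) operates against (i): a current Standing Approval is held. (k) would limit (j) — a current Class G Waiver is held — but (l) sets (k) aside: (l) operates — a current Category E Registration is held. So (b) applies.
Exception (c) does not apply: the seller operates through a limited company.
Exception (d) requires that the number of selling days per month is less than 14; but the number of selling days per month is 17, not less than 14, so (d) is unavailable.
All of (e)'s requirements are met (the baseline figure is 146, under the 148 limit; a current Tier 3 Clearance is held). Turning to paragraph (o): (o) applies — some sales are to a restaurant for resale. So (e) is unavailable.

No — exception (b) applies; Viggo is not required to hold a retail food licence.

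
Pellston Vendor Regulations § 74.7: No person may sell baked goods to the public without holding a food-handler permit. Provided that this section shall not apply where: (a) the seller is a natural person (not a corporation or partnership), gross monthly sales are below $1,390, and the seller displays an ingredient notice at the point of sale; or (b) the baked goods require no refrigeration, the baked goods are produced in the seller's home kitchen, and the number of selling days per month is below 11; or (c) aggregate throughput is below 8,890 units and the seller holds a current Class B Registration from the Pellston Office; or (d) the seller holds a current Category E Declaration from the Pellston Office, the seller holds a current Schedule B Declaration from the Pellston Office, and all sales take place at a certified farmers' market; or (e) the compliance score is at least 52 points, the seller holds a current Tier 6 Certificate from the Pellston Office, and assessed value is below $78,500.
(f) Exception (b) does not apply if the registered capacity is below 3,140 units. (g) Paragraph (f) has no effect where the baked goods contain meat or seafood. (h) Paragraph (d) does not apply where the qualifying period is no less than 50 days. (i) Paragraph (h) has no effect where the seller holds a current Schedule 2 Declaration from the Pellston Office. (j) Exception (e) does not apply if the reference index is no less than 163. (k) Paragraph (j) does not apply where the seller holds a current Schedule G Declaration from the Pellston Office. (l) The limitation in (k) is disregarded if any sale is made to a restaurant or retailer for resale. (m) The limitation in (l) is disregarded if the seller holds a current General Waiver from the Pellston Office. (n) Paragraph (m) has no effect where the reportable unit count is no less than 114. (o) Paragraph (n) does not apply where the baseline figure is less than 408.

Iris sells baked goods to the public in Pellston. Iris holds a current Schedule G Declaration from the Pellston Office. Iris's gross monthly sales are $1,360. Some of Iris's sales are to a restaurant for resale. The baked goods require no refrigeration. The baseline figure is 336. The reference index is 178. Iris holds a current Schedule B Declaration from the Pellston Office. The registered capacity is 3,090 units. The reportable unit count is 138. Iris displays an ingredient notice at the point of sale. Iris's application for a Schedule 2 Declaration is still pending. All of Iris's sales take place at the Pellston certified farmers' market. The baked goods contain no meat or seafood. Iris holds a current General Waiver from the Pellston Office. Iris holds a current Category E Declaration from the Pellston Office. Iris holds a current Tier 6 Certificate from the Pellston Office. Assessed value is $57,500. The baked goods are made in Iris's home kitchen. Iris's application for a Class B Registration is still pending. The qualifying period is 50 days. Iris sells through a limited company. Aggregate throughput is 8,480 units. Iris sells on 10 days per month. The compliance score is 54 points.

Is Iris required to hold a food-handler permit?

Exception (a) does not apply: the seller operates through a limited company.
Exception (b)'s conditions are all satisfied: the baked goods are shelf-stable; the baked goods are home-kitchen produced; the number of selling days per month is 10, below the 11 limit. But applying paragraphs (f)–(g): (f) operates against (b): the registered capacity is 3,090 units, below the 3,140 units limit. (g), which would lift (f), is not engaged — the baked goods contain no meat or seafood. So (b) is unavailable.
Exception (c) fails — no current Class B Registration is held.
Exception (d) is satisfied on its face — a current Category E Declaration is held; a current Schedule B Declaration is held; all sales are at a certified farmers' market. Turning to paragraphs (h)–(i): (h) operates against (d): the qualifying period is 50 days, meeting the 50 days threshold. (i) is not engaged (there is no Schedule 2 Declaration in force), so (h) stands. So (d) is unavailable.
Exception (e) is satisfied on its face — the compliance score is 54 points, meeting the 52 points threshold; a current Tier 6 Certificate is held; assessed value is $57,500, below the $78,500 limit. Under paragraphs (j)–(o): (j) would limit (e) — the reference index is 178, meeting the 163 threshold — but (k) sets (j) aside: (k) operates against (j): a current Schedule G Declaration is held. (l) is triggered (some sales are to a restaurant for resale), but is displaced by (m): (m) applies — a current General Waiver is held. (n) would limit (m) — the reportable unit count is 138, meeting the 114 threshold — but (o) sets (n) aside: (o) is engaged — the baseline figure is 336, less than the 408 limit. (e) remains available.

No — exception (e) applies; Iris is not required to hold a food-handler permit.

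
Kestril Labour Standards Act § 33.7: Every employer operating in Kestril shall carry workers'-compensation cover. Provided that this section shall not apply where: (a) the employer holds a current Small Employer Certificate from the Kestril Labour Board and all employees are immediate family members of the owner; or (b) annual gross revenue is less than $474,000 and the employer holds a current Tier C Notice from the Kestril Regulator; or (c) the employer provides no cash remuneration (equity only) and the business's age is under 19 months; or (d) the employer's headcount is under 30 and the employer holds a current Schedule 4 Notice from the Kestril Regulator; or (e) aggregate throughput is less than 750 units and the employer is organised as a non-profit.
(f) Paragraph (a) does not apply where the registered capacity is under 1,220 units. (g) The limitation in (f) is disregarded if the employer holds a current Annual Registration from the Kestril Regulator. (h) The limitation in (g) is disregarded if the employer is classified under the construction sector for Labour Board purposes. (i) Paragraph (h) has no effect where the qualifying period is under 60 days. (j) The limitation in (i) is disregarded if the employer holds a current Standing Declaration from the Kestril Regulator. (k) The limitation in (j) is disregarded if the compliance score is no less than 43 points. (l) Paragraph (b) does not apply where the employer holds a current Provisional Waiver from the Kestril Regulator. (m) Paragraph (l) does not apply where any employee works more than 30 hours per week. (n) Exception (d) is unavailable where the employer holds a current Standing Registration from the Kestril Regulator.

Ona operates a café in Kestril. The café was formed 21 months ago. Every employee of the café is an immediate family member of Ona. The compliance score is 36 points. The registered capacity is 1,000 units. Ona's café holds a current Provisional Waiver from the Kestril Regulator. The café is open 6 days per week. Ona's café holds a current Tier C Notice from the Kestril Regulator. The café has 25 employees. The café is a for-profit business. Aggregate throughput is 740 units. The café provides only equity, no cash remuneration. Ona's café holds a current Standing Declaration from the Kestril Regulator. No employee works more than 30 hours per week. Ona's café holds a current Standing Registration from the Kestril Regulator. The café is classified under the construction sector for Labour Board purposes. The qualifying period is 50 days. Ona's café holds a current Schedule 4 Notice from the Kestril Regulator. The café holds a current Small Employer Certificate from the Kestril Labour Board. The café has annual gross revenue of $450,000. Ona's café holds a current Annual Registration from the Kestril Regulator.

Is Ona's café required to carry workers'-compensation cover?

Exception (a)'s conditions are all satisfied: a current Small Employer Certificate is held; every employee is an immediate family member. However, paragraphs (f)–(k) must be considered: (f) is engaged — the registered capacity is 1,000 units, under the 1,220 units limit. (g) would limit (f) — a current Annual Registration is held — but (h) sets (g) aside: (h) is engaged — the café is classified under the construction sector. (i) applies (the qualifying period is 50 days, under the 60 days limit), but yields to (j): (j) operates against (i): a current Standing Declaration is held. (k), which would lift (j), does not operate here — the compliance score is 36 points, short of 43 points. Exception (a) does not apply.
Exception (b)'s conditions are all satisfied: annual gross revenue is $450,000, less than the $474,000 limit; a current Tier C Notice is held. But applying paragraphs (l)–(m): (l) operates against (b): a current Provisional Waiver is held. (m) is inapplicable (no employee exceeds 30 hours/week), so (l) stands. (b) is therefore removed.
Exception (c) fails — the business's age is 21 months, not under 19 months.
Exception (d): the employer's headcount is 25, under the 30 limit; a current Schedule 4 Notice is held — every condition holds. But applying paragraph (n): (n) is engaged — a current Standing Registration is held. Exception (d) does not apply.
Exception (e) requires that the employer is organised as a non-profit; but the employer is for-profit, so (e) is unavailable.
No exception is made out. Ona's café falls within the general rule.

Yes — Ona's café must carry workers'-compensation cover.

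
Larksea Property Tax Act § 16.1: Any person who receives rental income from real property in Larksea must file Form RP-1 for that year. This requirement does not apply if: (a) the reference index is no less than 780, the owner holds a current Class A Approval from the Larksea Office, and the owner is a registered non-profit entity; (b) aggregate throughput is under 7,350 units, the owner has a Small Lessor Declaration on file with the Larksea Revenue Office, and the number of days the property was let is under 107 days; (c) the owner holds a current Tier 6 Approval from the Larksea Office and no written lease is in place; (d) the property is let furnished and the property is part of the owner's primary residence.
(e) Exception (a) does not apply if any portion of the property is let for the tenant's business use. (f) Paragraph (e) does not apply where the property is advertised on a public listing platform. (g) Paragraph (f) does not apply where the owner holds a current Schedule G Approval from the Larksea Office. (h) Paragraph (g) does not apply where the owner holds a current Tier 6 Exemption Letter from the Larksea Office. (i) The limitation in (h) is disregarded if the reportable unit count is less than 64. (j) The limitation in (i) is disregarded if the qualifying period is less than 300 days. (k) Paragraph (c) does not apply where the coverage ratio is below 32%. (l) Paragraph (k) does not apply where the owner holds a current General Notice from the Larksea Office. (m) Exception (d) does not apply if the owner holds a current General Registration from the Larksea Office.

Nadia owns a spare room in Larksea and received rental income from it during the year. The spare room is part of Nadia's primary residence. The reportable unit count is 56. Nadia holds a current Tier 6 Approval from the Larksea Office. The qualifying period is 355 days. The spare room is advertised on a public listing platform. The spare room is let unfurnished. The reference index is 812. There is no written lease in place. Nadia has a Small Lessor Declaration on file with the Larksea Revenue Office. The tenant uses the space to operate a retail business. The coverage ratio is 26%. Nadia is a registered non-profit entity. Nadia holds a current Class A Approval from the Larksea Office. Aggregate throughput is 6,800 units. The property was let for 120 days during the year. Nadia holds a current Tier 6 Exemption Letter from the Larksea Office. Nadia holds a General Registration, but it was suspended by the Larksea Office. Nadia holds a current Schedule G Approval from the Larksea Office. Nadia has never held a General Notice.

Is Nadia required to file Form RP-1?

Exception (a): the reference index is 812, meeting the 780 threshold; a current Class A Approval is held; Nadia is a registered non-profit — every condition holds. But: (e) operates against (a): the space is let for business use. (f) operates (the property is publicly advertised), but is itself disapplied by (g): (g) applies — a current Schedule G Approval is held. (h) is triggered (a current Tier 6 Exemption Letter is held), but is displaced by (i): (i) applies — the reportable unit count is 56, less than the 64 limit. (j) is inapplicable (the qualifying period is 355 days, not less than 300 days), so (i) stands. (a) is therefore removed.
Exception (b) requires that the number of days the property was let is under 107 days; but the number of days the property was let is 120 days, not under 107 days, so (b) is unavailable.
Exception (c)'s conditions are all satisfied: a current Tier 6 Approval is held; there is no written lease. But: (k) operates against (c): the coverage ratio is 26%, below the 32% limit. (l) is inapplicable (there is no General Notice in force), so (k) stands. (c) is therefore removed.
Exception (d) requires that the property is let furnished; but the property is let unfurnished, so (d) is unavailable.
No exception applies. The general rule governs.

Yes — Nadia must file Form RP-1.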